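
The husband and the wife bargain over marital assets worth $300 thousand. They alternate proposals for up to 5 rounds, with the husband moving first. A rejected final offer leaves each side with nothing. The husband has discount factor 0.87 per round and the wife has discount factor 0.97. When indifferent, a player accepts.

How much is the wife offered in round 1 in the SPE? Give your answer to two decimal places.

69.75

Solve by backward induction from round 5.
Round 5 (the husband proposes): rejection yields 0 for the wife; the husband offers 0 and keeps 300.
Round 4 (the wife proposes): the husband can get 300 next round, worth 0.87 × 300 = 261 now; the wife offers that and keeps 39.
Round 3 (the husband proposes): the wife can get 39 next round, worth 0.97 × 39 = 37.83 now; the husband offers that and keeps 262.17.
Round 2 (the wife proposes): the husband can get 262.17 next round, worth 0.87 × 262.17 = 228.0879 now, so the wife offers 228.0879, keeping 71.9121.
Round 1 (the husband proposes): the wife can get 71.9121 next round, worth 0.97 × 71.9121 = 69.754737 now. The husband offers 69.754737 and keeps 300 − 69.754737 = 230.245263.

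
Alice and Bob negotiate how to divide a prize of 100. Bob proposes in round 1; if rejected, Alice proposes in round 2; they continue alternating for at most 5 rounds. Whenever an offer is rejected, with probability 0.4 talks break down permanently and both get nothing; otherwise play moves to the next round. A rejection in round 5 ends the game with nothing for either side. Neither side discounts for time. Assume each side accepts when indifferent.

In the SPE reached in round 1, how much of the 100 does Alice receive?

32.64

Round 5 (Bob proposes): rejection yields 0 for Alice; Bob offers 0 and keeps 100.
Round 4 (Alice proposes): rejecting gives Bob an expected 0.6 × 100 = 60. Alice offers 60 and keeps 100 − 60 = 40.
Round 3 (Bob proposes): rejecting gives Alice an expected 0.6 × 40 = 24, so Bob offers 24, keeping 76.
Round 2 (Alice proposes): rejecting gives Bob an expected 0.6 × 76 = 45.6; Alice offers that and keeps 54.4.
Round 1 (Bob proposes): rejecting gives Alice an expected 0.6 × 54.4 = 32.64; Bob offers that and keeps 67.36.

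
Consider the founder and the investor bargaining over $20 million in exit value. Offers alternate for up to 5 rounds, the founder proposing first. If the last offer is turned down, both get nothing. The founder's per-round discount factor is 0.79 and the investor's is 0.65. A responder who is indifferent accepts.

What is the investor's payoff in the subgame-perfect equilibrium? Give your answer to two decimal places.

Solve by backward induction from round 5.
Round 5 (the founder proposes): the investor will accept anything ≥ 0, so the founder offers 0 and keeps 20.
Round 4 (the investor proposes): the founder can get 20 next round, worth 0.79 × 20 = 15.8 now, so the investor offers 15.8, keeping 4.2.
Round 3 (the founder proposes): the investor can get 4.2 next round, worth 0.65 × 4.2 = 2.73 now, so the founder offers 2.73, keeping 17.27.
Round 2 (the investor proposes): the founder can get 17.27 next round, worth 0.79 × 17.27 = 13.6433 now, so the investor offers 13.6433, keeping 6.3567.
Round 1 (the founder proposes): the investor can get 6.3567 next round, worth 0.65 × 6.3567 = 4.131855 now; the founder offers that and keeps 15.868145.

4.13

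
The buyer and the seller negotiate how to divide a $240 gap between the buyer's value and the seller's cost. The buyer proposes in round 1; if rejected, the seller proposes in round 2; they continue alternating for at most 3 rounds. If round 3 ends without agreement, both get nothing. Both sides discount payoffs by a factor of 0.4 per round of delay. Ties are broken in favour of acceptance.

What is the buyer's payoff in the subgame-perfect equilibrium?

Round 3 (the buyer proposes): the seller will accept anything ≥ 0, so the buyer offers 0 and keeps 240.
Round 2 (the seller proposes): the buyer can get 240 next round, worth 0.4 × 240 = 96 now, so the seller offers 96, keeping 144.
Round 1 (the buyer proposes): the seller can get 144 next round, worth 0.4 × 144 = 57.6 now; the buyer offers that and keeps 182.4.

182.4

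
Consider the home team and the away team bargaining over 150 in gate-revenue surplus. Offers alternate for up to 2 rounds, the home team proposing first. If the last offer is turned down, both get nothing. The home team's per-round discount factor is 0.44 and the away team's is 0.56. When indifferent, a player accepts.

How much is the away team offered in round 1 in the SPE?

Round 2 (the away team proposes): rejection yields 0 for the home team; the away team offers 0 and keeps 150.
Round 1 (the home team proposes): the away team can get 150 next round, worth 0.56 × 150 = 84 now; the home team offers that and keeps 66.

84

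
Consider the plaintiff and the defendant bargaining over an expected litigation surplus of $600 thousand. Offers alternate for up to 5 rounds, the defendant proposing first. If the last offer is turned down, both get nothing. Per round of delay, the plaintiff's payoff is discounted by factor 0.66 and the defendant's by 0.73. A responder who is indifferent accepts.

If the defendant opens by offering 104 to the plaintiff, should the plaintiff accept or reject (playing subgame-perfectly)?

Work out the plaintiff's continuation value if the offer is rejected.
Round 5 (the defendant proposes): rejection yields 0 for the plaintiff; the defendant offers 0 and keeps 600.
Round 4 (the plaintiff proposes): the defendant can get 600 next round, worth 0.73 × 600 = 438 now. The plaintiff offers 438 and keeps 600 − 438 = 162.
Round 3 (the defendant proposes): the plaintiff can get 162 next round, worth 0.66 × 162 = 106.92 now. The defendant offers 106.92 and keeps 600 − 106.92 = 493.08.
Round 2 (the plaintiff proposes): the defendant can get 493.08 next round, worth 0.73 × 493.08 = 359.9484 now; the plaintiff offers that and keeps 240.0516.
So by rejecting in round 1, the plaintiff gets 240.0516 next round, worth 0.66 × 240.0516 = 158.434056 now.
Offer 104 < 158.434056, so the plaintiff rejects.

Reject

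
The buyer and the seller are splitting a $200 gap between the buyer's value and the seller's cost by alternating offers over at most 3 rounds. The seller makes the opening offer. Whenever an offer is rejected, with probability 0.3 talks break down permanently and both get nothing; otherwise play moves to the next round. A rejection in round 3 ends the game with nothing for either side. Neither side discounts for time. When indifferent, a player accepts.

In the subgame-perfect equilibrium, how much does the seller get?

158

By backward induction:
Round 3 (the seller proposes): the buyer will accept anything ≥ 0, so the seller offers 0 and keeps 200.
Round 2 (the buyer proposes): rejecting gives the seller an expected 0.7 × 200 = 140, so the buyer offers 140, keeping 60.
Round 1 (the seller proposes): rejecting gives the buyer an expected 0.7 × 60 = 42, so the seller offers 42, keeping 158.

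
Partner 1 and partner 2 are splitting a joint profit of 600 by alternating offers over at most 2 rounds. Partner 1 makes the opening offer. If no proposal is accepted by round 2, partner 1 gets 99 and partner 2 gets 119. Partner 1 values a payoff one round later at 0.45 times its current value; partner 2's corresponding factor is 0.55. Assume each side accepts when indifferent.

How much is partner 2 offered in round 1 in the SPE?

By backward induction:
Round 2 (partner 2 proposes): partner 1 gets 99 if talks fail, so partner 2 offers 99 and keeps 501.
Round 1 (partner 1 proposes): partner 2 can get 501 next round, worth 0.55 × 501 = 275.55 now, so partner 1 offers 275.55, keeping 324.45.

275.55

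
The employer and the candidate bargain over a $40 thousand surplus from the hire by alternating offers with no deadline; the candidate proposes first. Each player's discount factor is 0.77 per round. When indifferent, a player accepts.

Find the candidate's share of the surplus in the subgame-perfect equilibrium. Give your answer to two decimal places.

When the candidate proposes, the employer accepts any offer worth at least 0.77 times what the employer would get by proposing next round; and vice versa.
This gives x = 40 − 0.77y and y = 40 − 0.77x, where x and y are each side's share when it proposes.
Hence (1 − 0.77·0.77)x = 40(1 − 0.77), i.e. 0.4071·x = 9.2.
x ≈ 22.5989; the employer's share is 40 − x ≈ 17.4011.

22.60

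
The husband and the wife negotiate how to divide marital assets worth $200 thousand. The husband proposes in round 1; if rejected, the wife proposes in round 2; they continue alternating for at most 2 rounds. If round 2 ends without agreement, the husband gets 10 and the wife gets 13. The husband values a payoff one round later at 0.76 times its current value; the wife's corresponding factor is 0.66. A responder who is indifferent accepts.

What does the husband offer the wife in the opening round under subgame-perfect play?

125.4

Round 2 (the wife proposes): the husband gets 10 if talks fail, so the wife offers 10 and keeps 190.
Round 1 (the husband proposes): the wife can get 190 next round, worth 0.66 × 190 = 125.4 now; the husband offers that and keeps 74.6.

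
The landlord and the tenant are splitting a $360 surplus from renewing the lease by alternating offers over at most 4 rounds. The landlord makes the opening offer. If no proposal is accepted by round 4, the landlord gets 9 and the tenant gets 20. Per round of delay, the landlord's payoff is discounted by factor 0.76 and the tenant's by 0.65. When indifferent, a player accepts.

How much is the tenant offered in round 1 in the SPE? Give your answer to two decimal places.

168.87

Solve by backward induction from round 4.
Round 4 (the tenant proposes): the landlord gets 9 if talks fail, so the tenant offers 9 and keeps 351.
Round 3 (the landlord proposes): the tenant can get 351 next round, worth 0.65 × 351 = 228.15 now; the landlord offers that and keeps 131.85.
Round 2 (the tenant proposes): the landlord can get 131.85 next round, worth 0.76 × 131.85 = 100.206 now, so the tenant offers 100.206, keeping 259.794.
Round 1 (the landlord proposes): the tenant can get 259.794 next round, worth 0.65 × 259.794 = 168.8661 now. The landlord offers 168.8661 and keeps 360 − 168.8661 = 191.1339.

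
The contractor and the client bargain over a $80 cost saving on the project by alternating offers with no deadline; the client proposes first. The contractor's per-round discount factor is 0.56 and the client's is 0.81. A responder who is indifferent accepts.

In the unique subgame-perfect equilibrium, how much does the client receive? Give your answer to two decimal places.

In a stationary SPE each proposer offers the other exactly their discounted continuation value.
If the client keeps x when proposing and the contractor keeps y when proposing, then x = 80 − 0.56y and y = 80 − 0.81x.
Solving: x = 80(1 − 0.56) / (1 − 0.81·0.56) = 35.2 / 0.5464 ≈ 64.4217.
The contractor gets 80 − 64.4217 ≈ 15.5783.

64.42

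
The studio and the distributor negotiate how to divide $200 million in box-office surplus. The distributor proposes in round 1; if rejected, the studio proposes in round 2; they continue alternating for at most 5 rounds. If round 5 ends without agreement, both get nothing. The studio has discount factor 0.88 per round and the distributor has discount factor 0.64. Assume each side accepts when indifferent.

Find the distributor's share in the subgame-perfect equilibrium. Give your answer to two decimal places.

Round 5 (the distributor proposes): the studio will accept anything ≥ 0, so the distributor offers 0 and keeps 200.
Round 4 (the studio proposes): the distributor can get 200 next round, worth 0.64 × 200 = 128 now, so the studio offers 128, keeping 72.
Round 3 (the distributor proposes): the studio can get 72 next round, worth 0.88 × 72 = 63.36 now, so the distributor offers 63.36, keeping 136.64.
Round 2 (the studio proposes): the distributor can get 136.64 next round, worth 0.64 × 136.64 = 87.4496 now, so the studio offers 87.4496, keeping 112.5504.
Round 1 (the distributor proposes): the studio can get 112.5504 next round, worth 0.88 × 112.5504 = 99.044352 now; the distributor offers that and keeps 100.955648.

100.96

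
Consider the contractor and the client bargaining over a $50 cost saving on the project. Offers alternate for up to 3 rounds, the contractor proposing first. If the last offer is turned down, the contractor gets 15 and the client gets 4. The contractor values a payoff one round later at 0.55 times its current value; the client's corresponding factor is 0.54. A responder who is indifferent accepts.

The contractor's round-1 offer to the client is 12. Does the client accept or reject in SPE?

Reject

Round 3 (the contractor proposes): the client gets 4 if talks fail, so the contractor offers 4 and keeps 46.
Round 2 (the client proposes): the contractor can get 46 next round, worth 0.55 × 46 = 25.3 now. The client offers 25.3 and keeps 50 − 25.3 = 24.7.
So by rejecting in round 1, the client gets 24.7 next round, worth 0.54 × 24.7 = 13.338 now.
Offer 12 < 13.338, so the client rejects.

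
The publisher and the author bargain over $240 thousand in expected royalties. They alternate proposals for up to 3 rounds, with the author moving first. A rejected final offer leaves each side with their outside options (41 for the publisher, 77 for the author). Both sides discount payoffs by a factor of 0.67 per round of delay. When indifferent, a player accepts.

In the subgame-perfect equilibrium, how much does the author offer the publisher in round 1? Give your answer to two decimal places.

Round 3 (the author proposes): the publisher gets 41 if talks fail, so the author offers 41 and keeps 199.
Round 2 (the publisher proposes): the author can get 199 next round, worth 0.67 × 199 = 133.33 now, so the publisher offers 133.33, keeping 106.67.
Round 1 (the author proposes): the publisher can get 106.67 next round, worth 0.67 × 106.67 = 71.4689 now. The author offers 71.4689 and keeps 240 − 71.4689 = 168.5311.

71.47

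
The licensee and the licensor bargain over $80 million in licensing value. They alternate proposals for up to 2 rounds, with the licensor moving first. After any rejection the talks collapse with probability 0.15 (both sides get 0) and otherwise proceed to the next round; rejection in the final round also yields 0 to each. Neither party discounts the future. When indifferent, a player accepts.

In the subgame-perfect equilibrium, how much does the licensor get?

Round 2 (the licensee proposes): the licensor will accept anything ≥ 0, so the licensee offers 0 and keeps 80.
Round 1 (the licensor proposes): rejecting gives the licensee an expected 0.85 × 80 = 68, so the licensor offers 68, keeping 12.

12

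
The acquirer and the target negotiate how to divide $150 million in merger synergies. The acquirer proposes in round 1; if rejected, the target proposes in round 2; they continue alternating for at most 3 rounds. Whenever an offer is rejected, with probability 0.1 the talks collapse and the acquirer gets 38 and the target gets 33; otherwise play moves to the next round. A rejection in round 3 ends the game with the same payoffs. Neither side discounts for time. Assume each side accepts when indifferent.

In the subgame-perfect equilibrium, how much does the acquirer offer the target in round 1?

By backward induction:
Round 3 (the acquirer proposes): the target gets 33 if talks fail, so the acquirer offers 33 and keeps 117.
Round 2 (the target proposes): rejecting gives the acquirer an expected 0.9 × 117 + 0.1 × 38 = 109.1; the target offers that and keeps 40.9.
Round 1 (the acquirer proposes): rejecting gives the target an expected 0.9 × 40.9 + 0.1 × 33 = 40.11. The acquirer offers 40.11 and keeps 150 − 40.11 = 109.89.

40.11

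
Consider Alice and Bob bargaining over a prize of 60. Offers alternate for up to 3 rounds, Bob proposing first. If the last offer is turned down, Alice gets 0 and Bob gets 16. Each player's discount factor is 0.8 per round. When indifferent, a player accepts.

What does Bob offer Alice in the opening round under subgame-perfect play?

Work backward from the last round.
Round 3 (Bob proposes): rejection yields 0 for Alice; Bob offers 0 and keeps 60.
Round 2 (Alice proposes): Bob can get 60 next round, worth 0.8 × 60 = 48 now; Alice offers that and keeps 12.
Round 1 (Bob proposes): Alice can get 12 next round, worth 0.8 × 12 = 9.6 now. Bob offers 9.6 and keeps 60 − 9.6 = 50.4.

9.6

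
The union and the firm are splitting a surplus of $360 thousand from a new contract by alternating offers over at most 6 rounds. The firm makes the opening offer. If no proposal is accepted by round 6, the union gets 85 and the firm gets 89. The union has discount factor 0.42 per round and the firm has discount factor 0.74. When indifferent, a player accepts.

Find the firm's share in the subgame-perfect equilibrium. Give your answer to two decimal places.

Solve by backward induction from round 6.
Round 6 (the union proposes): the firm gets 89 if talks fail, so the union offers 89 and keeps 271.
Round 5 (the firm proposes): the union can get 271 next round, worth 0.42 × 271 = 113.82 now. The firm offers 113.82 and keeps 360 − 113.82 = 246.18.
Round 4 (the union proposes): the firm can get 246.18 next round, worth 0.74 × 246.18 = 182.1732 now. The union offers 182.1732 and keeps 360 − 182.1732 = 177.8268.
Round 3 (the firm proposes): the union can get 177.8268 next round, worth 0.42 × 177.8268 = 74.687256 now, so the firm offers 74.687256, keeping 285.312744.
Round 2 (the union proposes): the firm can get 285.312744 next round, worth 0.74 × 285.312744 = 211.13143056 now. The union offers 211.13143056 and keeps 360 − 211.13143056 = 148.86856944.
Round 1 (the firm proposes): the union can get 148.86856944 next round, worth 0.42 × 148.86856944 = 62.5247991648 now; the firm offers that and keeps 297.4752008352.

297.48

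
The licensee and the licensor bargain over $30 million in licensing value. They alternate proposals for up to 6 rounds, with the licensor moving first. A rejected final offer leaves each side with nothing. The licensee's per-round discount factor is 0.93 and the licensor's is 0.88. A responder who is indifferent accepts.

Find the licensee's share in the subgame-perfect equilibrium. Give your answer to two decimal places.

24.77

Round 6 (the licensee proposes): rejection yields 0 for the licensor; the licensee offers 0 and keeps 30.
Round 5 (the licensor proposes): the licensee can get 30 next round, worth 0.93 × 30 = 27.9 now, so the licensor offers 27.9, keeping 2.1.
Round 4 (the licensee proposes): the licensor can get 2.1 next round, worth 0.88 × 2.1 = 1.848 now; the licensee offers that and keeps 28.152.
Round 3 (the licensor proposes): the licensee can get 28.152 next round, worth 0.93 × 28.152 = 26.18136 now; the licensor offers that and keeps 3.81864.
Round 2 (the licensee proposes): the licensor can get 3.81864 next round, worth 0.88 × 3.81864 = 3.3604032 now. The licensee offers 3.3604032 and keeps 30 − 3.3604032 = 26.6395968.
Round 1 (the licensor proposes): the licensee can get 26.6395968 next round, worth 0.93 × 26.6395968 = 24.774825024 now; the licensor offers that and keeps 5.225174976.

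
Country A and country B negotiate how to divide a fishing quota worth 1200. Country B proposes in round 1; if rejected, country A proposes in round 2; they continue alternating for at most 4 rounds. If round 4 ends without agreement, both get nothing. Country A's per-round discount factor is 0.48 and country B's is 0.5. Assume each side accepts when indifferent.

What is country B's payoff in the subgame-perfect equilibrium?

Solve by backward induction from round 4.
Round 4 (country A proposes): country B will accept anything ≥ 0, so country A offers 0 and keeps 1200.
Round 3 (country B proposes): country A can get 1200 next round, worth 0.48 × 1200 = 576 now; country B offers that and keeps 624.
Round 2 (country A proposes): country B can get 624 next round, worth 0.5 × 624 = 312 now; country A offers that and keeps 888.
Round 1 (country B proposes): country A can get 888 next round, worth 0.48 × 888 = 426.24 now. Country B offers 426.24 and keeps 1200 − 426.24 = 773.76.

773.76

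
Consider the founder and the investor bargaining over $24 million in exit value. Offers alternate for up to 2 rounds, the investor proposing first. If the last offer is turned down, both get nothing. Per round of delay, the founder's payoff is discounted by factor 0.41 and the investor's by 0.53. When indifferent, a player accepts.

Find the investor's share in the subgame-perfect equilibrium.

14.16

Round 2 (the founder proposes): the investor will accept anything ≥ 0, so the founder offers 0 and keeps 24.
Round 1 (the investor proposes): the founder can get 24 next round, worth 0.41 × 24 = 9.84 now, so the investor offers 9.84, keeping 14.16.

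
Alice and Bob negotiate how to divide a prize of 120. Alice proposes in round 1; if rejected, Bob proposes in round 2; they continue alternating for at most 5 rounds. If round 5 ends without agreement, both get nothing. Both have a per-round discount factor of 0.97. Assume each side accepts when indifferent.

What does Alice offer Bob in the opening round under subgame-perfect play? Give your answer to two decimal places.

Round 5 (Alice proposes): Bob will accept anything ≥ 0, so Alice offers 0 and keeps 120.
Round 4 (Bob proposes): Alice can get 120 next round, worth 0.97 × 120 = 116.4 now, so Bob offers 116.4, keeping 3.6.
Round 3 (Alice proposes): Bob can get 3.6 next round, worth 0.97 × 3.6 = 3.492 now. Alice offers 3.492 and keeps 120 − 3.492 = 116.508.
Round 2 (Bob proposes): Alice can get 116.508 next round, worth 0.97 × 116.508 = 113.01276 now; Bob offers that and keeps 6.98724.
Round 1 (Alice proposes): Bob can get 6.98724 next round, worth 0.97 × 6.98724 = 6.7776228 now, so Alice offers 6.7776228, keeping 113.2223772.

6.78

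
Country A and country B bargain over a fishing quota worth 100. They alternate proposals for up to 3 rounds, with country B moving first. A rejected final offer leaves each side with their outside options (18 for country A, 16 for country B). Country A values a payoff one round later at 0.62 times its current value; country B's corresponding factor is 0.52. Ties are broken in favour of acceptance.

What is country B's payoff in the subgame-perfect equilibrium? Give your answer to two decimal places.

64.44

Round 3 (country B proposes): country A gets 18 if talks fail, so country B offers 18 and keeps 82.
Round 2 (country A proposes): country B can get 82 next round, worth 0.52 × 82 = 42.64 now, so country A offers 42.64, keeping 57.36.
Round 1 (country B proposes): country A can get 57.36 next round, worth 0.62 × 57.36 = 35.5632 now. Country B offers 35.5632 and keeps 100 − 35.5632 = 64.4368.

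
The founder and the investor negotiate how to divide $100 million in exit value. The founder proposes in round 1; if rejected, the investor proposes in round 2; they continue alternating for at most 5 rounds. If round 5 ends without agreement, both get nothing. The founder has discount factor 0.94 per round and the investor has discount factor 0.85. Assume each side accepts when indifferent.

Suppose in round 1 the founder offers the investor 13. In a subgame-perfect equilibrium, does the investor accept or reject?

Round 5 (the founder proposes): rejection yields 0 for the investor; the founder offers 0 and keeps 100.
Round 4 (the investor proposes): the founder can get 100 next round, worth 0.94 × 100 = 94 now, so the investor offers 94, keeping 6.
Round 3 (the founder proposes): the investor can get 6 next round, worth 0.85 × 6 = 5.1 now. The founder offers 5.1 and keeps 100 − 5.1 = 94.9.
Round 2 (the investor proposes): the founder can get 94.9 next round, worth 0.94 × 94.9 = 89.206 now; the investor offers that and keeps 10.794.
So by rejecting in round 1, the investor gets 10.794 next round, worth 0.85 × 10.794 = 9.1749 now.
Offer 13 ≥ 9.1749, so the investor accepts.

Accept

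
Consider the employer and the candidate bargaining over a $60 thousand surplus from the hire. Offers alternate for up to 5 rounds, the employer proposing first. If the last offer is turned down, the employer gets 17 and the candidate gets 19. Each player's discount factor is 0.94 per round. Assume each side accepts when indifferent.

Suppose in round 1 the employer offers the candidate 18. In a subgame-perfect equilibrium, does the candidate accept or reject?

Work out the candidate's continuation value if the offer is rejected.
Round 5 (the employer proposes): the candidate gets 19 if talks fail, so the employer offers 19 and keeps 41.
Round 4 (the candidate proposes): the employer can get 41 next round, worth 0.94 × 41 = 38.54 now, so the candidate offers 38.54, keeping 21.46.
Round 3 (the employer proposes): the candidate can get 21.46 next round, worth 0.94 × 21.46 = 20.1724 now. The employer offers 20.1724 and keeps 60 − 20.1724 = 39.8276.
Round 2 (the candidate proposes): the employer can get 39.8276 next round, worth 0.94 × 39.8276 = 37.437944 now; the candidate offers that and keeps 22.562056.
So by rejecting in round 1, the candidate gets 22.562056 next round, worth 0.94 × 22.562056 = 21.20833264 now.
Offer 18 < 21.20833264, so the candidate rejects.

Reject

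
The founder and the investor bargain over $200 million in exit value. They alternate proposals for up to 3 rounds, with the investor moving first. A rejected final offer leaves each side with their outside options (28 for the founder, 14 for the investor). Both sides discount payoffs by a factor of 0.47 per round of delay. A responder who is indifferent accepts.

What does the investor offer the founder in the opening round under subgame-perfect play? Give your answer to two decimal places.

Work backward from the last round.
Round 3 (the investor proposes): the founder gets 28 if talks fail, so the investor offers 28 and keeps 172.
Round 2 (the founder proposes): the investor can get 172 next round, worth 0.47 × 172 = 80.84 now, so the founder offers 80.84, keeping 119.16.
Round 1 (the investor proposes): the founder can get 119.16 next round, worth 0.47 × 119.16 = 56.0052 now; the investor offers that and keeps 143.9948.

56.01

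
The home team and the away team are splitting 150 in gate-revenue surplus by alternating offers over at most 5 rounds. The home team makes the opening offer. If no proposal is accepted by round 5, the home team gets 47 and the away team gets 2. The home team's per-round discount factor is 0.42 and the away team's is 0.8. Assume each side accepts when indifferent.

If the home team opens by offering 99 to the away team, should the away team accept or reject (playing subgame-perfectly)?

Work out the away team's continuation value if the offer is rejected.
Round 5 (the home team proposes): the away team gets 2 if talks fail, so the home team offers 2 and keeps 148.
Round 4 (the away team proposes): the home team can get 148 next round, worth 0.42 × 148 = 62.16 now. The away team offers 62.16 and keeps 150 − 62.16 = 87.84.
Round 3 (the home team proposes): the away team can get 87.84 next round, worth 0.8 × 87.84 = 70.272 now. The home team offers 70.272 and keeps 150 − 70.272 = 79.728.
Round 2 (the away team proposes): the home team can get 79.728 next round, worth 0.42 × 79.728 = 33.48576 now, so the away team offers 33.48576, keeping 116.51424.
So by rejecting in round 1, the away team gets 116.51424 next round, worth 0.8 × 116.51424 = 93.211392 now.
Offer 99 ≥ 93.211392, so the away team accepts.

Accept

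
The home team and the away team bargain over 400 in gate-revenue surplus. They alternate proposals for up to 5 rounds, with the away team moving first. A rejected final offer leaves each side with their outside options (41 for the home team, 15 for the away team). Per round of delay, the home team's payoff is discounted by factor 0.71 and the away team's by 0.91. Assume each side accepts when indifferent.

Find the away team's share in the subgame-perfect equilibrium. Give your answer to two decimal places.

340.81

Round 5 (the away team proposes): the home team gets 41 if talks fail, so the away team offers 41 and keeps 359.
Round 4 (the home team proposes): the away team can get 359 next round, worth 0.91 × 359 = 326.69 now, so the home team offers 326.69, keeping 73.31.
Round 3 (the away team proposes): the home team can get 73.31 next round, worth 0.71 × 73.31 = 52.0501 now, so the away team offers 52.0501, keeping 347.9499.
Round 2 (the home team proposes): the away team can get 347.9499 next round, worth 0.91 × 347.9499 = 316.634409 now; the home team offers that and keeps 83.365591.
Round 1 (the away team proposes): the home team can get 83.365591 next round, worth 0.71 × 83.365591 = 59.18956961 now; the away team offers that and keeps 340.81043039.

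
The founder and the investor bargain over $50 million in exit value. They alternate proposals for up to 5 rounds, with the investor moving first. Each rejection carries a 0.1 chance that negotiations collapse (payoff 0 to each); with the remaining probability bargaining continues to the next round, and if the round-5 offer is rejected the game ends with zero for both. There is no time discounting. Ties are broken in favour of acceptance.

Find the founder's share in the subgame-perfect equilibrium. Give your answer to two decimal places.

8.15

By backward induction:
Round 5 (the investor proposes): the founder will accept anything ≥ 0, so the investor offers 0 and keeps 50.
Round 4 (the founder proposes): rejecting gives the investor an expected 0.9 × 50 = 45, so the founder offers 45, keeping 5.
Round 3 (the investor proposes): rejecting gives the founder an expected 0.9 × 5 = 4.5. The investor offers 4.5 and keeps 50 − 4.5 = 45.5.
Round 2 (the founder proposes): rejecting gives the investor an expected 0.9 × 45.5 = 40.95; the founder offers that and keeps 9.05.
Round 1 (the investor proposes): rejecting gives the founder an expected 0.9 × 9.05 = 8.145; the investor offers that and keeps 41.855.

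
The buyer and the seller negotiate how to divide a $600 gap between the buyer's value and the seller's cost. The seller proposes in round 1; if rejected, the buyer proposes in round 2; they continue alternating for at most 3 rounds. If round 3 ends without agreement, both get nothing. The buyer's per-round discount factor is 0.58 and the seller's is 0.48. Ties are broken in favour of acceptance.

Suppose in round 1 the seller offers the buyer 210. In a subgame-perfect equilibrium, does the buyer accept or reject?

Accept

Round 3 (the seller proposes): the buyer will accept anything ≥ 0, so the seller offers 0 and keeps 600.
Round 2 (the buyer proposes): the seller can get 600 next round, worth 0.48 × 600 = 288 now; the buyer offers that and keeps 312.
So by rejecting in round 1, the buyer gets 312 next round, worth 0.58 × 312 = 180.96 now.
Offer 210 ≥ 180.96, so the buyer accepts.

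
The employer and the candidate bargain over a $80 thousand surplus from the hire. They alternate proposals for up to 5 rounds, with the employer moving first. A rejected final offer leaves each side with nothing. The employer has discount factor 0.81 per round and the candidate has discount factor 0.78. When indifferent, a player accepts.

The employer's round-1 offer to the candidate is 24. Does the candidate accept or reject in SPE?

Accept

Round 5 (the employer proposes): the candidate will accept anything ≥ 0, so the employer offers 0 and keeps 80.
Round 4 (the candidate proposes): the employer can get 80 next round, worth 0.81 × 80 = 64.8 now. The candidate offers 64.8 and keeps 80 − 64.8 = 15.2.
Round 3 (the employer proposes): the candidate can get 15.2 next round, worth 0.78 × 15.2 = 11.856 now; the employer offers that and keeps 68.144.
Round 2 (the candidate proposes): the employer can get 68.144 next round, worth 0.81 × 68.144 = 55.19664 now. The candidate offers 55.19664 and keeps 80 − 55.19664 = 24.80336.
So by rejecting in round 1, the candidate gets 24.80336 next round, worth 0.78 × 24.80336 = 19.3466208 now.
Offer 24 ≥ 19.3466208, so the candidate accepts.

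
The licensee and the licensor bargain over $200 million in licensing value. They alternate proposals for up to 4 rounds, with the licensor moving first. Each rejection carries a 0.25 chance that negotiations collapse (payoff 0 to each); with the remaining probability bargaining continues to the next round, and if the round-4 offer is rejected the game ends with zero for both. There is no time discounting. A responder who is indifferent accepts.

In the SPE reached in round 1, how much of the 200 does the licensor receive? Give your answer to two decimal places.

78.13

By backward induction:
Round 4 (the licensee proposes): rejection yields 0 for the licensor; the licensee offers 0 and keeps 200.
Round 3 (the licensor proposes): rejecting gives the licensee an expected 0.75 × 200 = 150, so the licensor offers 150, keeping 50.
Round 2 (the licensee proposes): rejecting gives the licensor an expected 0.75 × 50 = 37.5; the licensee offers that and keeps 162.5.
Round 1 (the licensor proposes): rejecting gives the licensee an expected 0.75 × 162.5 = 121.875. The licensor offers 121.875 and keeps 200 − 121.875 = 78.125.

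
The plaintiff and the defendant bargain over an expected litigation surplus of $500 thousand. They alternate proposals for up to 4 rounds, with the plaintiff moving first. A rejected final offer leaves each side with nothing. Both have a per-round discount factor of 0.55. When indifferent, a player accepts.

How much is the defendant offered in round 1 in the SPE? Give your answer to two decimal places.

Round 4 (the defendant proposes): the plaintiff will accept anything ≥ 0, so the defendant offers 0 and keeps 500.
Round 3 (the plaintiff proposes): the defendant can get 500 next round, worth 0.55 × 500 = 275 now, so the plaintiff offers 275, keeping 225.
Round 2 (the defendant proposes): the plaintiff can get 225 next round, worth 0.55 × 225 = 123.75 now, so the defendant offers 123.75, keeping 376.25.
Round 1 (the plaintiff proposes): the defendant can get 376.25 next round, worth 0.55 × 376.25 = 206.9375 now, so the plaintiff offers 206.9375, keeping 293.0625.

206.94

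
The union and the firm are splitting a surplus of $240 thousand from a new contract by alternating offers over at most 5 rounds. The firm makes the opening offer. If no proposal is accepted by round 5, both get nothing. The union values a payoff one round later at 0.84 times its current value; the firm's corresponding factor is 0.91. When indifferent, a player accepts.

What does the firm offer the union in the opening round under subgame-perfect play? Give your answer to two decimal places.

32.01

Round 5 (the firm proposes): the union will accept anything ≥ 0, so the firm offers 0 and keeps 240.
Round 4 (the union proposes): the firm can get 240 next round, worth 0.91 × 240 = 218.4 now; the union offers that and keeps 21.6.
Round 3 (the firm proposes): the union can get 21.6 next round, worth 0.84 × 21.6 = 18.144 now. The firm offers 18.144 and keeps 240 − 18.144 = 221.856.
Round 2 (the union proposes): the firm can get 221.856 next round, worth 0.91 × 221.856 = 201.88896 now; the union offers that and keeps 38.11104.
Round 1 (the firm proposes): the union can get 38.11104 next round, worth 0.84 × 38.11104 = 32.0132736 now. The firm offers 32.0132736 and keeps 240 − 32.0132736 = 207.9867264.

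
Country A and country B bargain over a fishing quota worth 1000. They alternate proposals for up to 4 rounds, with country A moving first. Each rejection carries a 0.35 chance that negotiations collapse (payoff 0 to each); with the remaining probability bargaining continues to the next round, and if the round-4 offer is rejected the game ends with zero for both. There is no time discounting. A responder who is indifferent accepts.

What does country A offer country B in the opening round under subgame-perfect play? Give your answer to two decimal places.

Round 4 (country B proposes): rejection yields 0 for country A; country B offers 0 and keeps 1000.
Round 3 (country A proposes): rejecting gives country B an expected 0.65 × 1000 = 650. Country A offers 650 and keeps 1000 − 650 = 350.
Round 2 (country B proposes): rejecting gives country A an expected 0.65 × 350 = 227.5, so country B offers 227.5, keeping 772.5.
Round 1 (country A proposes): rejecting gives country B an expected 0.65 × 772.5 = 502.125. Country A offers 502.125 and keeps 1000 − 502.125 = 497.875.

502.13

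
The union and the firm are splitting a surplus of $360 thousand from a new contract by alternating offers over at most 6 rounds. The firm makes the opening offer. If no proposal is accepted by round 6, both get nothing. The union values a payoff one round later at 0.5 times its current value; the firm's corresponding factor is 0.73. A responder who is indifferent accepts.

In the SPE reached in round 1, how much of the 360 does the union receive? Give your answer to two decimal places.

Round 6 (the union proposes): rejection yields 0 for the firm; the union offers 0 and keeps 360.
Round 5 (the firm proposes): the union can get 360 next round, worth 0.5 × 360 = 180 now. The firm offers 180 and keeps 360 − 180 = 180.
Round 4 (the union proposes): the firm can get 180 next round, worth 0.73 × 180 = 131.4 now, so the union offers 131.4, keeping 228.6.
Round 3 (the firm proposes): the union can get 228.6 next round, worth 0.5 × 228.6 = 114.3 now; the firm offers that and keeps 245.7.
Round 2 (the union proposes): the firm can get 245.7 next round, worth 0.73 × 245.7 = 179.361 now. The union offers 179.361 and keeps 360 − 179.361 = 180.639.
Round 1 (the firm proposes): the union can get 180.639 next round, worth 0.5 × 180.639 = 90.3195 now; the firm offers that and keeps 269.6805.

90.32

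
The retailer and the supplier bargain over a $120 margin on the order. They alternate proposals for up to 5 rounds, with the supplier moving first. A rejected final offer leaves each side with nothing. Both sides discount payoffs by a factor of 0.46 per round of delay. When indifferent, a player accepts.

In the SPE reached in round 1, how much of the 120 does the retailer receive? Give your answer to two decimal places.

36.12

Solve by backward induction from round 5.
Round 5 (the supplier proposes): the retailer will accept anything ≥ 0, so the supplier offers 0 and keeps 120.
Round 4 (the retailer proposes): the supplier can get 120 next round, worth 0.46 × 120 = 55.2 now. The retailer offers 55.2 and keeps 120 − 55.2 = 64.8.
Round 3 (the supplier proposes): the retailer can get 64.8 next round, worth 0.46 × 64.8 = 29.808 now, so the supplier offers 29.808, keeping 90.192.
Round 2 (the retailer proposes): the supplier can get 90.192 next round, worth 0.46 × 90.192 = 41.48832 now, so the retailer offers 41.48832, keeping 78.51168.
Round 1 (the supplier proposes): the retailer can get 78.51168 next round, worth 0.46 × 78.51168 = 36.1153728 now, so the supplier offers 36.1153728, keeping 83.8846272.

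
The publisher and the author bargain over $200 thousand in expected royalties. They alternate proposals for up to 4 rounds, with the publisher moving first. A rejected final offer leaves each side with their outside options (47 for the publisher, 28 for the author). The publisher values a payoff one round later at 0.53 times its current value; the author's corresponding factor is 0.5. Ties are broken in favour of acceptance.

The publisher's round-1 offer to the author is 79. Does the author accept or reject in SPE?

Work out the author's continuation value if the offer is rejected.
Round 4 (the author proposes): the publisher gets 47 if talks fail, so the author offers 47 and keeps 153.
Round 3 (the publisher proposes): the author can get 153 next round, worth 0.5 × 153 = 76.5 now. The publisher offers 76.5 and keeps 200 − 76.5 = 123.5.
Round 2 (the author proposes): the publisher can get 123.5 next round, worth 0.53 × 123.5 = 65.455 now; the author offers that and keeps 134.545.
So by rejecting in round 1, the author gets 134.545 next round, worth 0.5 × 134.545 = 67.2725 now.
Offer 79 ≥ 67.2725, so the author accepts.

Accept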